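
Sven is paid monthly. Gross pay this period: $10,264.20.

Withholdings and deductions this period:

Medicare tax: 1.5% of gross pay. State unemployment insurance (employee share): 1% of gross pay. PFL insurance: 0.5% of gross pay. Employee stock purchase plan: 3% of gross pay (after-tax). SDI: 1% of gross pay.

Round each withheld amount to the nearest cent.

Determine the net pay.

Medicare tax: $10,264.20 × 0.015 = $153.96
SDI: $10,264.20 × 0.01 = $102.64
State unemployment insurance (employee share): $10,264.20 × 0.01 = $102.64
PFL insurance: $10,264.20 × 0.005 = $51.32
Employee stock purchase plan: $10,264.20 × 0.03 = $307.93
Total deductions = $153.96 + $102.64 + $102.64 + $51.32 + $307.93 = $718.49
Net pay = $10,264.20 − $718.49 = $9,545.71

$9,545.71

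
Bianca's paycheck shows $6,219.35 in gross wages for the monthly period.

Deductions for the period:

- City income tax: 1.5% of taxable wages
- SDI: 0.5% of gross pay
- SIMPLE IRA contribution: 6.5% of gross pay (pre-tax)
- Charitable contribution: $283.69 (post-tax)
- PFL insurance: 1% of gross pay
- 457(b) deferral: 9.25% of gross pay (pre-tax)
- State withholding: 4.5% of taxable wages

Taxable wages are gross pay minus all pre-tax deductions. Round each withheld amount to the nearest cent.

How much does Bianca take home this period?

SIMPLE IRA contribution: $6,219.35 × 0.065 = $404.26
457(b) deferral: $6,219.35 × 0.0925 = $575.29
Pre-tax total = $404.26 + $575.29 = $979.55
Taxable wages = $6,219.35 − $979.55 = $5,239.80
State withholding: $5,239.80 × 0.045 = $235.79
City income tax: $5,239.80 × 0.015 = $78.60
SDI: $6,219.35 × 0.005 = $31.10
PFL insurance: $6,219.35 × 0.01 = $62.19
Charitable contribution: $283.69
Total deductions = $404.26 + $575.29 + $235.79 + $78.60 + $31.10 + $62.19 + $283.69 = $1,670.92
Net pay = $6,219.35 − $1,670.92 = $4,548.43

$4,548.43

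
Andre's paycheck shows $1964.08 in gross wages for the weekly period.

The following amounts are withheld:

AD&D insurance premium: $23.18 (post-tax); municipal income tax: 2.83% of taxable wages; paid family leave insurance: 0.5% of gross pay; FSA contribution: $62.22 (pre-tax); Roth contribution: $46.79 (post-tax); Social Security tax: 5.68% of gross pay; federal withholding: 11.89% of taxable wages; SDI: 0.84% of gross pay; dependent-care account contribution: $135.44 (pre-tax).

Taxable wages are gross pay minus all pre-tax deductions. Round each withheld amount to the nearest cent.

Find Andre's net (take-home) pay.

$1298.55

FSA contribution: $62.22
Dependent-care account contribution: $135.44
Pre-tax total = $62.22 + $135.44 = $197.66
Taxable wages = $1964.08 − $197.66 = $1766.42
Municipal income tax: $1766.42 × 0.0283 = $49.99
Federal withholding: $1766.42 × 0.1189 = $210.03
Paid family leave insurance: $1964.08 × 0.005 = $9.82
Social Security tax: $1964.08 × 0.0568 = $111.56
SDI: $1964.08 × 0.0084 = $16.50
Roth contribution: $46.79
AD&D insurance premium: $23.18
Total deductions = $62.22 + $135.44 + $49.99 + $210.03 + $9.82 + $111.56 + $16.50 + $46.79 + $23.18 = $665.53
Net pay = $1964.08 − $665.53 = $1298.55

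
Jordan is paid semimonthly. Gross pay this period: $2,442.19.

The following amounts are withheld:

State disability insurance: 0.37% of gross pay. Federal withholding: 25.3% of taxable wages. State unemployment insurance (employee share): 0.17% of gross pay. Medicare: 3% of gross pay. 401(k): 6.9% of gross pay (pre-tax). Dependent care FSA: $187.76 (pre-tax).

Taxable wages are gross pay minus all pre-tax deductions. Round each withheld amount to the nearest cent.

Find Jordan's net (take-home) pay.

$1,471.72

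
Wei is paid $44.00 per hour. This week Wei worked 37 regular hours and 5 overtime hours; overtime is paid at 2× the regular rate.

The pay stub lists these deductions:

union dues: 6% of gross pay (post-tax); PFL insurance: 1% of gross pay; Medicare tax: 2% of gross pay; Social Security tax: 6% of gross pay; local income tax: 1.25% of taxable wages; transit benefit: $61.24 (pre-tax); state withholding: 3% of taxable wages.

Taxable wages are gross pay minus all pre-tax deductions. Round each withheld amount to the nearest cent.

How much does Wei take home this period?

$1,611.28

Regular pay: 37 × $44.00 = $1,628.00
Overtime pay: 5 × $44.00 × 2 = $440.00
Gross pay = $1,628.00 + $440.00 = $2,068.00
Transit benefit: $61.24
Taxable wages = $2,068.00 − $61.24 = $2,006.76
State withholding: $2,006.76 × 0.03 = $60.20
Local income tax: $2,006.76 × 0.0125 = $25.08
Medicare tax: $2,068.00 × 0.02 = $41.36
PFL insurance: $2,068.00 × 0.01 = $20.68
Social Security tax: $2,068.00 × 0.06 = $124.08
Union dues: $2,068.00 × 0.06 = $124.08
Total deductions = $61.24 + $60.20 + $25.08 + $41.36 + $20.68 + $124.08 + $124.08 = $456.72
Net pay = $2,068.00 − $456.72 = $1,611.28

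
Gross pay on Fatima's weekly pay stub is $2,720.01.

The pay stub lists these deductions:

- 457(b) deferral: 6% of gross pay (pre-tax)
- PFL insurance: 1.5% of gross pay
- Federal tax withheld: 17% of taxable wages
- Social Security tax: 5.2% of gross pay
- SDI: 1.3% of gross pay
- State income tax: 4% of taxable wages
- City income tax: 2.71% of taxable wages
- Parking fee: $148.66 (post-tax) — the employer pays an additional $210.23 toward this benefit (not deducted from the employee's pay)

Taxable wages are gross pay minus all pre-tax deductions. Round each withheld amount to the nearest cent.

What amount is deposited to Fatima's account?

$1,584.33

457(b) deferral: $2,720.01 × 0.06 = $163.20
Taxable wages = $2,720.01 − $163.20 = $2,556.81
State income tax: $2,556.81 × 0.04 = $102.27
Federal tax withheld: $2,556.81 × 0.17 = $434.66
City income tax: $2,556.81 × 0.0271 = $69.29
SDI: $2,720.01 × 0.013 = $35.36
Social Security tax: $2,720.01 × 0.052 = $141.44
PFL insurance: $2,720.01 × 0.015 = $40.80
Parking fee: $148.66
(Employer's $210.23 toward parking fee is not withheld from the employee.)
Total deductions = $163.20 + $102.27 + $434.66 + $69.29 + $35.36 + $141.44 + $40.80 + $148.66 = $1,135.68
Net pay = $2,720.01 − $1,135.68 = $1,584.33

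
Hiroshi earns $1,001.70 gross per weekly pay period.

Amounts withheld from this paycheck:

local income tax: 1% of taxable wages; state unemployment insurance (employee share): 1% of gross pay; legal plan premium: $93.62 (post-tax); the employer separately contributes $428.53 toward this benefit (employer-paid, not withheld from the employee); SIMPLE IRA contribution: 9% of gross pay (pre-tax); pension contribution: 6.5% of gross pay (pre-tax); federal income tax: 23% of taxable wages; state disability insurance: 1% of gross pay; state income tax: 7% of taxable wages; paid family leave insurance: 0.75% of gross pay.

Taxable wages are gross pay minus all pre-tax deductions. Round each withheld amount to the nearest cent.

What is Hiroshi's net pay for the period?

$462.88

SIMPLE IRA contribution: $1,001.70 × 0.09 = $90.15
Pension contribution: $1,001.70 × 0.065 = $65.11
Pre-tax total = $90.15 + $65.11 = $155.26
Taxable wages = $1,001.70 − $155.26 = $846.44
Federal income tax: $846.44 × 0.23 = $194.68
State income tax: $846.44 × 0.07 = $59.25
Local income tax: $846.44 × 0.01 = $8.46
Paid family leave insurance: $1,001.70 × 0.0075 = $7.51
State unemployment insurance (employee share): $1,001.70 × 0.01 = $10.02
State disability insurance: $1,001.70 × 0.01 = $10.02
Legal plan premium: $93.62
(Employer's $428.53 toward legal plan premium is not withheld from the employee.)
Total deductions = $90.15 + $65.11 + $194.68 + $59.25 + $8.46 + $7.51 + $10.02 + $10.02 + $93.62 = $538.82
Net pay = $1,001.70 − $538.82 = $462.88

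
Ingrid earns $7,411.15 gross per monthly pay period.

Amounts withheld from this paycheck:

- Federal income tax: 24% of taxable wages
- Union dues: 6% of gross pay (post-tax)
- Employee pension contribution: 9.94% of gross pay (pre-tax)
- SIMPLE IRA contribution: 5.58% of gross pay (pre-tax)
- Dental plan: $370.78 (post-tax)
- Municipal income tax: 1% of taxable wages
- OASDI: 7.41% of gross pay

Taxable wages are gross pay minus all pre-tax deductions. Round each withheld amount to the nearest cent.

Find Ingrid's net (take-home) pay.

$3,331.08

SIMPLE IRA contribution: $7,411.15 × 0.0558 = $413.54
Employee pension contribution: $7,411.15 × 0.0994 = $736.67
Pre-tax total = $413.54 + $736.67 = $1,150.21
Taxable wages = $7,411.15 − $1,150.21 = $6,260.94
Federal income tax: $6,260.94 × 0.24 = $1,502.63
Municipal income tax: $6,260.94 × 0.01 = $62.61
OASDI: $7,411.15 × 0.0741 = $549.17
Dental plan: $370.78
Union dues: $7,411.15 × 0.06 = $444.67
Total deductions = $413.54 + $736.67 + $1,502.63 + $62.61 + $549.17 + $370.78 + $444.67 = $4,080.07
Net pay = $7,411.15 − $4,080.07 = $3,331.08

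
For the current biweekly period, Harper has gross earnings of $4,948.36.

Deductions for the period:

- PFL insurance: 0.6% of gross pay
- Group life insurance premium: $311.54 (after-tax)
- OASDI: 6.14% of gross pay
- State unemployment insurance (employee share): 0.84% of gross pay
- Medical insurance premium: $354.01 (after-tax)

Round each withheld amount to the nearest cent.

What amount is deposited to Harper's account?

PFL insurance: $4,948.36 × 0.006 = $29.69
OASDI: $4,948.36 × 0.0614 = $303.83
State unemployment insurance (employee share): $4,948.36 × 0.0084 = $41.57
Group life insurance premium: $311.54
Medical insurance premium: $354.01
Total deductions = $29.69 + $303.83 + $41.57 + $311.54 + $354.01 = $1,040.64
Net pay = $4,948.36 − $1,040.64 = $3,907.72

$3,907.72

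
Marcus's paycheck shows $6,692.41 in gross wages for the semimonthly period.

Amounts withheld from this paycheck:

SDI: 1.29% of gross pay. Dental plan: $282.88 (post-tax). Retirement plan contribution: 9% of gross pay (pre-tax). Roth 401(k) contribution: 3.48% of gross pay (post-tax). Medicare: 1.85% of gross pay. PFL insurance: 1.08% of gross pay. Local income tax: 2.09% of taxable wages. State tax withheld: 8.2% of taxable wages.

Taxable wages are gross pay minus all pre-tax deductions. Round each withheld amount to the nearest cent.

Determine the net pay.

$4,665.22

Retirement plan contribution: $6,692.41 × 0.09 = $602.32
Taxable wages = $6,692.41 − $602.32 = $6,090.09
Local income tax: $6,090.09 × 0.0209 = $127.28
State tax withheld: $6,090.09 × 0.082 = $499.39
SDI: $6,692.41 × 0.0129 = $86.33
PFL insurance: $6,692.41 × 0.0108 = $72.28
Medicare: $6,692.41 × 0.0185 = $123.81
Dental plan: $282.88
Roth 401(k) contribution: $6,692.41 × 0.0348 = $232.90
Total deductions = $602.32 + $127.28 + $499.39 + $86.33 + $72.28 + $123.81 + $282.88 + $232.90 = $2,027.19
Net pay = $6,692.41 − $2,027.19 = $4,665.22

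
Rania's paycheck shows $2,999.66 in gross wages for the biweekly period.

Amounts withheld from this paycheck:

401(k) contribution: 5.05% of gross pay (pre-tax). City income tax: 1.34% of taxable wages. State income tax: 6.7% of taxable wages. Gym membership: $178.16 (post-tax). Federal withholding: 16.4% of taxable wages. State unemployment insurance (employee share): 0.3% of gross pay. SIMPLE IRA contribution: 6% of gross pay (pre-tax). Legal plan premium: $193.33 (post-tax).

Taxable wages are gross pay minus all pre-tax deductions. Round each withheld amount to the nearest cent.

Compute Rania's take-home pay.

401(k) contribution: $2,999.66 × 0.0505 = $151.48
SIMPLE IRA contribution: $2,999.66 × 0.06 = $179.98
Pre-tax total = $151.48 + $179.98 = $331.46
Taxable wages = $2,999.66 − $331.46 = $2,668.20
Federal withholding: $2,668.20 × 0.164 = $437.58
State income tax: $2,668.20 × 0.067 = $178.77
City income tax: $2,668.20 × 0.0134 = $35.75
State unemployment insurance (employee share): $2,999.66 × 0.003 = $9.00
Legal plan premium: $193.33
Gym membership: $178.16
Total deductions = $151.48 + $179.98 + $437.58 + $178.77 + $35.75 + $9.00 + $193.33 + $178.16 = $1,364.05
Net pay = $2,999.66 − $1,364.05 = $1,635.61

$1,635.61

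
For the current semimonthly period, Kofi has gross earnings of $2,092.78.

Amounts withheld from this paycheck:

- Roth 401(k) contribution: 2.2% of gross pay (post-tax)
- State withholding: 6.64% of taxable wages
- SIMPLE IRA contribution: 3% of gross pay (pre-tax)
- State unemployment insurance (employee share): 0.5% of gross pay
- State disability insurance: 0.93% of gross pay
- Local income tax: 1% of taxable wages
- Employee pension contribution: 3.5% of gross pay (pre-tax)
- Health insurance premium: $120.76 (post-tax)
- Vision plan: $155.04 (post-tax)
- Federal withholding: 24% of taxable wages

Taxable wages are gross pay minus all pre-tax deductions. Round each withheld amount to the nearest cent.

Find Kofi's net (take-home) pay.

$985.87

SIMPLE IRA contribution: $2,092.78 × 0.03 = $62.78
Employee pension contribution: $2,092.78 × 0.035 = $73.25
Pre-tax total = $62.78 + $73.25 = $136.03
Taxable wages = $2,092.78 − $136.03 = $1,956.75
State withholding: $1,956.75 × 0.0664 = $129.93
Federal withholding: $1,956.75 × 0.24 = $469.62
Local income tax: $1,956.75 × 0.01 = $19.57
State disability insurance: $2,092.78 × 0.0093 = $19.46
State unemployment insurance (employee share): $2,092.78 × 0.005 = $10.46
Roth 401(k) contribution: $2,092.78 × 0.022 = $46.04
Health insurance premium: $120.76
Vision plan: $155.04
Total deductions = $62.78 + $73.25 + $129.93 + $469.62 + $19.57 + $19.46 + $10.46 + $46.04 + $120.76 + $155.04 = $1,106.91
Net pay = $2,092.78 − $1,106.91 = $985.87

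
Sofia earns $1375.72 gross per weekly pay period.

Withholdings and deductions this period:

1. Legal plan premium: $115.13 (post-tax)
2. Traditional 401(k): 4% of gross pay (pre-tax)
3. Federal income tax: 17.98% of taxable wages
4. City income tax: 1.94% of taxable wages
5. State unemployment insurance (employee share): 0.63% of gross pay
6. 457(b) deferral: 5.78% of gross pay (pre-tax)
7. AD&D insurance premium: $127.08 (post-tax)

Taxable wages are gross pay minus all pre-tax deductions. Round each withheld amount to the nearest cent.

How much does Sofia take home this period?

$743.05

457(b) deferral: $1375.72 × 0.0578 = $79.52
Traditional 401(k): $1375.72 × 0.04 = $55.03
Pre-tax total = $79.52 + $55.03 = $134.55
Taxable wages = $1375.72 − $134.55 = $1241.17
Federal income tax: $1241.17 × 0.1798 = $223.16
City income tax: $1241.17 × 0.0194 = $24.08
State unemployment insurance (employee share): $1375.72 × 0.0063 = $8.67
Legal plan premium: $115.13
AD&D insurance premium: $127.08
Total deductions = $79.52 + $55.03 + $223.16 + $24.08 + $8.67 + $115.13 + $127.08 = $632.67
Net pay = $1375.72 − $632.67 = $743.05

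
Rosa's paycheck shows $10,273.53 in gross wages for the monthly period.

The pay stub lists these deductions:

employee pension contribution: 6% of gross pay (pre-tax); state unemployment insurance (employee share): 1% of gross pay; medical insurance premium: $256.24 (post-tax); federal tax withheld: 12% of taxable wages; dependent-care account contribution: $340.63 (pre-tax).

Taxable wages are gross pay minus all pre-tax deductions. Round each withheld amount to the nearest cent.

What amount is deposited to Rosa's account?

$7,839.53

Dependent-care account contribution: $340.63
Employee pension contribution: $10,273.53 × 0.06 = $616.41
Pre-tax total = $340.63 + $616.41 = $957.04
Taxable wages = $10,273.53 − $957.04 = $9,316.49
Federal tax withheld: $9,316.49 × 0.12 = $1,117.98
State unemployment insurance (employee share): $10,273.53 × 0.01 = $102.74
Medical insurance premium: $256.24
Total deductions = $340.63 + $616.41 + $1,117.98 + $102.74 + $256.24 = $2,434.00
Net pay = $10,273.53 − $2,434.00 = $7,839.53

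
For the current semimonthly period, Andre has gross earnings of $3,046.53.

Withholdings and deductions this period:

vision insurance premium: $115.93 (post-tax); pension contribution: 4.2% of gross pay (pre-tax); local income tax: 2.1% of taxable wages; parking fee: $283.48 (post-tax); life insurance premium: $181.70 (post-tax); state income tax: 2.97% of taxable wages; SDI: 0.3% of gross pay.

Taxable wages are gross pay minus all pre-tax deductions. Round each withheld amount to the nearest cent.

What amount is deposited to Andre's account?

$2,180.36

Pension contribution: $3,046.53 × 0.042 = $127.95
Taxable wages = $3,046.53 − $127.95 = $2,918.58
Local income tax: $2,918.58 × 0.021 = $61.29
State income tax: $2,918.58 × 0.0297 = $86.68
SDI: $3,046.53 × 0.003 = $9.14
Life insurance premium: $181.70
Vision insurance premium: $115.93
Parking fee: $283.48
Total deductions = $127.95 + $61.29 + $86.68 + $9.14 + $181.70 + $115.93 + $283.48 = $866.17
Net pay = $3,046.53 − $866.17 = $2,180.36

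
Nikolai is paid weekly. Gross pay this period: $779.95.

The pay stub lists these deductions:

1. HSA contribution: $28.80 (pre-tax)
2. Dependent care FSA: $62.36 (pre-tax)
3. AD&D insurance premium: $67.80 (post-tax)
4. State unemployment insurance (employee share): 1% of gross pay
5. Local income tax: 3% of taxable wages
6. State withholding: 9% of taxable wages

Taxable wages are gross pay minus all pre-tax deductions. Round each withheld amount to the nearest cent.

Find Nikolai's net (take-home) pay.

$530.54

HSA contribution: $28.80
Dependent care FSA: $62.36
Pre-tax total = $28.80 + $62.36 = $91.16
Taxable wages = $779.95 − $91.16 = $688.79
State withholding: $688.79 × 0.09 = $61.99
Local income tax: $688.79 × 0.03 = $20.66
State unemployment insurance (employee share): $779.95 × 0.01 = $7.80
AD&D insurance premium: $67.80
Total deductions = $28.80 + $62.36 + $61.99 + $20.66 + $7.80 + $67.80 = $249.41
Net pay = $779.95 − $249.41 = $530.54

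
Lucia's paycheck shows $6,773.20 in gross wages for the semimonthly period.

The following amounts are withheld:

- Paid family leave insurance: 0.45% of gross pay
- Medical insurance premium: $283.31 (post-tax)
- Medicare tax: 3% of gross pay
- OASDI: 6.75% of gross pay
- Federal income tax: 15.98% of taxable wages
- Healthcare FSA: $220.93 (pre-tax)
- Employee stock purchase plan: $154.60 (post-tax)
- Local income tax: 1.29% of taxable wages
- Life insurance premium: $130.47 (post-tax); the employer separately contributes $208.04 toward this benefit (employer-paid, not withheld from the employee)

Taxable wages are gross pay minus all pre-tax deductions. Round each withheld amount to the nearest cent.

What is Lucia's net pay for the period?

$4,161.45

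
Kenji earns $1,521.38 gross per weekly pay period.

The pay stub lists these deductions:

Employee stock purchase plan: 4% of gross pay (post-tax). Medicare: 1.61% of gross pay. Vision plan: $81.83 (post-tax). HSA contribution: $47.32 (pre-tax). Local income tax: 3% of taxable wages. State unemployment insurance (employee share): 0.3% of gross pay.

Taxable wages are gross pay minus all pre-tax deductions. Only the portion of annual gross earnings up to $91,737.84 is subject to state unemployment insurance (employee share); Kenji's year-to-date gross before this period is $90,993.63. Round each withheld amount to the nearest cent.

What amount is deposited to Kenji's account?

HSA contribution: $47.32
Taxable wages = $1,521.38 − $47.32 = $1,474.06
Local income tax: $1,474.06 × 0.03 = $44.22
State unemployment insurance (employee share): only $91,737.84 − $90,993.63 = $744.21 of this check is subject → $744.21 × 0.003 = $2.23
Medicare: $1,521.38 × 0.0161 = $24.49
Employee stock purchase plan: $1,521.38 × 0.04 = $60.86
Vision plan: $81.83
Total deductions = $47.32 + $44.22 + $2.23 + $24.49 + $60.86 + $81.83 = $260.95
Net pay = $1,521.38 − $260.95 = $1,260.43

$1,260.43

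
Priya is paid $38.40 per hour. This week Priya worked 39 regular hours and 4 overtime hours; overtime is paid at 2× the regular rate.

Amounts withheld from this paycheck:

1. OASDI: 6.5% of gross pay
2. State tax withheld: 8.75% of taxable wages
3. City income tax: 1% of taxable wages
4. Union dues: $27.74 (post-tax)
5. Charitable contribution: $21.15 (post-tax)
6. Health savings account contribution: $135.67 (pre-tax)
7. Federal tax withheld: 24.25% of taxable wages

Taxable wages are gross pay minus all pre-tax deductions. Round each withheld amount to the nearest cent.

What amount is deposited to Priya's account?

Regular pay: 39 × $38.40 = $1,497.60
Overtime pay: 4 × $38.40 × 2 = $307.20
Gross pay = $1,497.60 + $307.20 = $1,804.80
Health savings account contribution: $135.67
Taxable wages = $1,804.80 − $135.67 = $1,669.13
Federal tax withheld: $1,669.13 × 0.2425 = $404.76
State tax withheld: $1,669.13 × 0.0875 = $146.05
City income tax: $1,669.13 × 0.01 = $16.69
OASDI: $1,804.80 × 0.065 = $117.31
Union dues: $27.74
Charitable contribution: $21.15
Total deductions = $135.67 + $404.76 + $146.05 + $16.69 + $117.31 + $27.74 + $21.15 = $869.37
Net pay = $1,804.80 − $869.37 = $935.43

$935.43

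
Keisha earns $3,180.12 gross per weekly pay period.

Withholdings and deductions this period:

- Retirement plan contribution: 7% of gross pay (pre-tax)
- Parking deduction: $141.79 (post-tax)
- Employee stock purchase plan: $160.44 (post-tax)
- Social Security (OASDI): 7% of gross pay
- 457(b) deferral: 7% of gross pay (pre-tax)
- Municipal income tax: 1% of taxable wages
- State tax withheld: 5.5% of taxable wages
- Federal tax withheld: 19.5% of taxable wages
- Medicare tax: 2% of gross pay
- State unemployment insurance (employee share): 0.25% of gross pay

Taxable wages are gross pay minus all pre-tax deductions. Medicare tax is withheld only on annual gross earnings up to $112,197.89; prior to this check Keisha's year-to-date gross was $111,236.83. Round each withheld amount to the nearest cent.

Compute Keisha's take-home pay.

$1,471.81

Retirement plan contribution: $3,180.12 × 0.07 = $222.61
457(b) deferral: $3,180.12 × 0.07 = $222.61
Pre-tax total = $222.61 + $222.61 = $445.22
Taxable wages = $3,180.12 − $445.22 = $2,734.90
Municipal income tax: $2,734.90 × 0.01 = $27.35
Federal tax withheld: $2,734.90 × 0.195 = $533.31
State tax withheld: $2,734.90 × 0.055 = $150.42
State unemployment insurance (employee share): $3,180.12 × 0.0025 = $7.95
Medicare tax: only $112,197.89 − $111,236.83 = $961.06 of this check is subject → $961.06 × 0.02 = $19.22
Social Security (OASDI): $3,180.12 × 0.07 = $222.61
Parking deduction: $141.79
Employee stock purchase plan: $160.44
Total deductions = $222.61 + $222.61 + $27.35 + $533.31 + $150.42 + $7.95 + $19.22 + $222.61 + $141.79 + $160.44 = $1,708.31
Net pay = $3,180.12 − $1,708.31 = $1,471.81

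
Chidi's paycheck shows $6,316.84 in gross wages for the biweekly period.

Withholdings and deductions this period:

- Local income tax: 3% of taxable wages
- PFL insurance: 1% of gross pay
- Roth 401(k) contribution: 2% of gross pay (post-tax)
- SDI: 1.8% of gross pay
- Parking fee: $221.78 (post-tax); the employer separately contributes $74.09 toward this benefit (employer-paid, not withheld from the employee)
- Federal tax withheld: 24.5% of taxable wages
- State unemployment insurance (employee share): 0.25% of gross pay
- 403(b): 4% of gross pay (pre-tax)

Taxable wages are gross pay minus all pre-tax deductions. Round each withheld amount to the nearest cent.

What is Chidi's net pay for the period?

403(b): $6,316.84 × 0.04 = $252.67
Taxable wages = $6,316.84 − $252.67 = $6,064.17
Local income tax: $6,064.17 × 0.03 = $181.93
Federal tax withheld: $6,064.17 × 0.245 = $1,485.72
State unemployment insurance (employee share): $6,316.84 × 0.0025 = $15.79
SDI: $6,316.84 × 0.018 = $113.70
PFL insurance: $6,316.84 × 0.01 = $63.17
Roth 401(k) contribution: $6,316.84 × 0.02 = $126.34
Parking fee: $221.78
(Employer's $74.09 toward parking fee is not withheld from the employee.)
Total deductions = $252.67 + $181.93 + $1,485.72 + $15.79 + $113.70 + $63.17 + $126.34 + $221.78 = $2,461.10
Net pay = $6,316.84 − $2,461.10 = $3,855.74

$3,855.74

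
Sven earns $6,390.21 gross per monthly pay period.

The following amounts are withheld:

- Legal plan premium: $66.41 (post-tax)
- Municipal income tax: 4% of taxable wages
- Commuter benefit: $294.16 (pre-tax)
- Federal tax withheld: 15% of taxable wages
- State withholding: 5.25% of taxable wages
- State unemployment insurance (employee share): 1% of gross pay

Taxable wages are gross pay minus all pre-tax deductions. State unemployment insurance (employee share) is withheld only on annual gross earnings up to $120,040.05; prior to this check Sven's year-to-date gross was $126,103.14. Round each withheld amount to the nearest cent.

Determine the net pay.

Commuter benefit: $294.16
Taxable wages = $6,390.21 − $294.16 = $6,096.05
Federal tax withheld: $6,096.05 × 0.15 = $914.41
Municipal income tax: $6,096.05 × 0.04 = $243.84
State withholding: $6,096.05 × 0.0525 = $320.04
State unemployment insurance (employee share): annual cap $120,040.05 already reached (YTD $126,103.14), so $0.00
Legal plan premium: $66.41
Total deductions = $294.16 + $914.41 + $243.84 + $320.04 + $0.00 + $66.41 = $1,838.86
Net pay = $6,390.21 − $1,838.86 = $4,551.35

$4,551.35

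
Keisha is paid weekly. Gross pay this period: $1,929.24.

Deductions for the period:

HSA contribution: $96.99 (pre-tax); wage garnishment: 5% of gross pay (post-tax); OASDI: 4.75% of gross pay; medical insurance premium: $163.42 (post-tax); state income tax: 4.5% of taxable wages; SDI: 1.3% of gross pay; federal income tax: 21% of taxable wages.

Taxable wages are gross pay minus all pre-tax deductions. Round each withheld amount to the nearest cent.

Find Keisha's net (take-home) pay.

HSA contribution: $96.99
Taxable wages = $1,929.24 − $96.99 = $1,832.25
State income tax: $1,832.25 × 0.045 = $82.45
Federal income tax: $1,832.25 × 0.21 = $384.77
OASDI: $1,929.24 × 0.0475 = $91.64
SDI: $1,929.24 × 0.013 = $25.08
Medical insurance premium: $163.42
Wage garnishment: $1,929.24 × 0.05 = $96.46
Total deductions = $96.99 + $82.45 + $384.77 + $91.64 + $25.08 + $163.42 + $96.46 = $940.81
Net pay = $1,929.24 − $940.81 = $988.43

$988.43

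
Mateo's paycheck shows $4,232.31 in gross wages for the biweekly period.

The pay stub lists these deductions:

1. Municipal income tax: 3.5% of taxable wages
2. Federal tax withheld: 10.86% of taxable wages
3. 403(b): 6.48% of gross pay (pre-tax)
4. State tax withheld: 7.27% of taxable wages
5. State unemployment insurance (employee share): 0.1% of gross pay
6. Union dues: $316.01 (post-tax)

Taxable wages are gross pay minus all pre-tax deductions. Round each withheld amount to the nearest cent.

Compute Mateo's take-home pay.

403(b): $4,232.31 × 0.0648 = $274.25
Taxable wages = $4,232.31 − $274.25 = $3,958.06
Municipal income tax: $3,958.06 × 0.035 = $138.53
Federal tax withheld: $3,958.06 × 0.1086 = $429.85
State tax withheld: $3,958.06 × 0.0727 = $287.75
State unemployment insurance (employee share): $4,232.31 × 0.001 = $4.23
Union dues: $316.01
Total deductions = $274.25 + $138.53 + $429.85 + $287.75 + $4.23 + $316.01 = $1,450.62
Net pay = $4,232.31 − $1,450.62 = $2,781.69

$2,781.69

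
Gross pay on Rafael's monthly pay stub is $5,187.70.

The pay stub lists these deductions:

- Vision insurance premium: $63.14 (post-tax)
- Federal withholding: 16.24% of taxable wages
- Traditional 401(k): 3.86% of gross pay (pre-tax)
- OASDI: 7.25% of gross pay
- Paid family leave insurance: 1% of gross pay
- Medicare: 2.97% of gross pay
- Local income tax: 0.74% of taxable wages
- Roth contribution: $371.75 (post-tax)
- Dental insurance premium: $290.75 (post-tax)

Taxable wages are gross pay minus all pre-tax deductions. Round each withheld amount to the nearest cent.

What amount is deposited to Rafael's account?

Traditional 401(k): $5,187.70 × 0.0386 = $200.25
Taxable wages = $5,187.70 − $200.25 = $4,987.45
Local income tax: $4,987.45 × 0.0074 = $36.91
Federal withholding: $4,987.45 × 0.1624 = $809.96
Paid family leave insurance: $5,187.70 × 0.01 = $51.88
OASDI: $5,187.70 × 0.0725 = $376.11
Medicare: $5,187.70 × 0.0297 = $154.07
Dental insurance premium: $290.75
Vision insurance premium: $63.14
Roth contribution: $371.75
Total deductions = $200.25 + $36.91 + $809.96 + $51.88 + $376.11 + $154.07 + $290.75 + $63.14 + $371.75 = $2,354.82
Net pay = $5,187.70 − $2,354.82 = $2,832.88

$2,832.88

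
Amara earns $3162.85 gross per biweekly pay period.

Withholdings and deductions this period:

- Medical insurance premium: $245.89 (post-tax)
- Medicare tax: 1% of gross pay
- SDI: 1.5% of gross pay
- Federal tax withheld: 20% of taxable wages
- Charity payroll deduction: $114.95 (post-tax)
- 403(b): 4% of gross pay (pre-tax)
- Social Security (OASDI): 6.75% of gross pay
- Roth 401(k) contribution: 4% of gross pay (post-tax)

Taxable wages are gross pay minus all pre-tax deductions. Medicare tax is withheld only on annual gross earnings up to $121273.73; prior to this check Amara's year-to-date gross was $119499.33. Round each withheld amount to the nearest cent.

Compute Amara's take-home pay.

$1663.05

403(b): $3162.85 × 0.04 = $126.51
Taxable wages = $3162.85 − $126.51 = $3036.34
Federal tax withheld: $3036.34 × 0.2 = $607.27
Medicare tax: only $121273.73 − $119499.33 = $1774.40 of this check is subject → $1774.40 × 0.01 = $17.74
Social Security (OASDI): $3162.85 × 0.0675 = $213.49
SDI: $3162.85 × 0.015 = $47.44
Roth 401(k) contribution: $3162.85 × 0.04 = $126.51
Medical insurance premium: $245.89
Charity payroll deduction: $114.95
Total deductions = $126.51 + $607.27 + $17.74 + $213.49 + $47.44 + $126.51 + $245.89 + $114.95 = $1499.80
Net pay = $3162.85 − $1499.80 = $1663.05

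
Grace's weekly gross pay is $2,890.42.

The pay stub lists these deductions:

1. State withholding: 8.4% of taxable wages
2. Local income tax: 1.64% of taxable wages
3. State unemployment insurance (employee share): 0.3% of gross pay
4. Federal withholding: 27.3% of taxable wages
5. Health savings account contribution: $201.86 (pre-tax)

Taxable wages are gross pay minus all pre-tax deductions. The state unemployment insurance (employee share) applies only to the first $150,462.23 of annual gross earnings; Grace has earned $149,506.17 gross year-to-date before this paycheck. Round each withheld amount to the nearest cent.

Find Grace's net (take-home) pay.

$1,681.78

Health savings account contribution: $201.86
Taxable wages = $2,890.42 − $201.86 = $2,688.56
Federal withholding: $2,688.56 × 0.273 = $733.98
State withholding: $2,688.56 × 0.084 = $225.84
Local income tax: $2,688.56 × 0.0164 = $44.09
State unemployment insurance (employee share): only $150,462.23 − $149,506.17 = $956.06 of this check is subject → $956.06 × 0.003 = $2.87
Total deductions = $201.86 + $733.98 + $225.84 + $44.09 + $2.87 = $1,208.64
Net pay = $2,890.42 − $1,208.64 = $1,681.78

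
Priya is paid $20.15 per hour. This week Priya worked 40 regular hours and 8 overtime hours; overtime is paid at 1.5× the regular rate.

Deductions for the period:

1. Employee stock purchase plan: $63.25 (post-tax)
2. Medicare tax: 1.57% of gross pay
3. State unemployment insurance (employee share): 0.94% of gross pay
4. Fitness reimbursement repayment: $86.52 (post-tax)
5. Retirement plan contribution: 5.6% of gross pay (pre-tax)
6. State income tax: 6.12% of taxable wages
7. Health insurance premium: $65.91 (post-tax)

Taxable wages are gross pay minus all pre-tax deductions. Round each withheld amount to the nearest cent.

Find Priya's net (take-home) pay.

$686.61

Regular pay: 40 × $20.15 = $806.00
Overtime pay: 8 × $20.15 × 1.5 = $241.80
Gross pay = $806.00 + $241.80 = $1,047.80
Retirement plan contribution: $1,047.80 × 0.056 = $58.68
Taxable wages = $1,047.80 − $58.68 = $989.12
State income tax: $989.12 × 0.0612 = $60.53
Medicare tax: $1,047.80 × 0.0157 = $16.45
State unemployment insurance (employee share): $1,047.80 × 0.0094 = $9.85
Fitness reimbursement repayment: $86.52
Employee stock purchase plan: $63.25
Health insurance premium: $65.91
Total deductions = $58.68 + $60.53 + $16.45 + $9.85 + $86.52 + $63.25 + $65.91 = $361.19
Net pay = $1,047.80 − $361.19 = $686.61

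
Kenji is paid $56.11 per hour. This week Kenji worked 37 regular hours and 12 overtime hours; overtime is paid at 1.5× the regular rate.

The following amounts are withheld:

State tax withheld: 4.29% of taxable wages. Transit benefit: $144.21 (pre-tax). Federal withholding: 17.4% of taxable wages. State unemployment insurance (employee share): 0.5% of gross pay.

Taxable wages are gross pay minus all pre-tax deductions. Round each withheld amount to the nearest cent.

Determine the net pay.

$2,288.33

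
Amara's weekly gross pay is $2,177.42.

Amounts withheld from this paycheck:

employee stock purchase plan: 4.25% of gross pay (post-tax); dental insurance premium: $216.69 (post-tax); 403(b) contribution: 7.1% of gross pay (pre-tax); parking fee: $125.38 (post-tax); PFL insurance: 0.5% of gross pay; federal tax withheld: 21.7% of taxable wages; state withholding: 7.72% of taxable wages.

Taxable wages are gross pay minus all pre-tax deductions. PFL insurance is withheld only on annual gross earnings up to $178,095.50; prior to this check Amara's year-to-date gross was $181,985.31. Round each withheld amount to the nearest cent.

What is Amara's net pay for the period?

$993.10

403(b) contribution: $2,177.42 × 0.071 = $154.60
Taxable wages = $2,177.42 − $154.60 = $2,022.82
Federal tax withheld: $2,022.82 × 0.217 = $438.95
State withholding: $2,022.82 × 0.0772 = $156.16
PFL insurance: annual cap $178,095.50 already reached (YTD $181,985.31), so $0.00
Dental insurance premium: $216.69
Employee stock purchase plan: $2,177.42 × 0.0425 = $92.54
Parking fee: $125.38
Total deductions = $154.60 + $438.95 + $156.16 + $0.00 + $216.69 + $92.54 + $125.38 = $1,184.32
Net pay = $2,177.42 − $1,184.32 = $993.10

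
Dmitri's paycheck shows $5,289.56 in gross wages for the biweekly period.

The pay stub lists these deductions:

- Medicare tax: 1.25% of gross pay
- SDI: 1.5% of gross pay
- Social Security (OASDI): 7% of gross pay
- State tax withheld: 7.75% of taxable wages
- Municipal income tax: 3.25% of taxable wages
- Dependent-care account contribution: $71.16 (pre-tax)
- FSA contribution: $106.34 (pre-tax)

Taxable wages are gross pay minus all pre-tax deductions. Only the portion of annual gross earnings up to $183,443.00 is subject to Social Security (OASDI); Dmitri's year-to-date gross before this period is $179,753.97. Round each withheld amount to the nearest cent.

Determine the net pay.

$4,146.05

FSA contribution: $106.34
Dependent-care account contribution: $71.16
Pre-tax total = $106.34 + $71.16 = $177.50
Taxable wages = $5,289.56 − $177.50 = $5,112.06
State tax withheld: $5,112.06 × 0.0775 = $396.18
Municipal income tax: $5,112.06 × 0.0325 = $166.14
SDI: $5,289.56 × 0.015 = $79.34
Social Security (OASDI): only $183,443.00 − $179,753.97 = $3,689.03 of this check is subject → $3,689.03 × 0.07 = $258.23
Medicare tax: $5,289.56 × 0.0125 = $66.12
Total deductions = $106.34 + $71.16 + $396.18 + $166.14 + $79.34 + $258.23 + $66.12 = $1,143.51
Net pay = $5,289.56 − $1,143.51 = $4,146.05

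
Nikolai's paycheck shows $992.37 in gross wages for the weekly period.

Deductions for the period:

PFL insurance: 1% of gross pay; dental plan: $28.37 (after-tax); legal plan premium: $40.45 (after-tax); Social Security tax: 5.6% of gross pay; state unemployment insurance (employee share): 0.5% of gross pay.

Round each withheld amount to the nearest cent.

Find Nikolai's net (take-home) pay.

State unemployment insurance (employee share): $992.37 × 0.005 = $4.96
PFL insurance: $992.37 × 0.01 = $9.92
Social Security tax: $992.37 × 0.056 = $55.57
Legal plan premium: $40.45
Dental plan: $28.37
Total deductions = $4.96 + $9.92 + $55.57 + $40.45 + $28.37 = $139.27
Net pay = $992.37 − $139.27 = $853.10

$853.10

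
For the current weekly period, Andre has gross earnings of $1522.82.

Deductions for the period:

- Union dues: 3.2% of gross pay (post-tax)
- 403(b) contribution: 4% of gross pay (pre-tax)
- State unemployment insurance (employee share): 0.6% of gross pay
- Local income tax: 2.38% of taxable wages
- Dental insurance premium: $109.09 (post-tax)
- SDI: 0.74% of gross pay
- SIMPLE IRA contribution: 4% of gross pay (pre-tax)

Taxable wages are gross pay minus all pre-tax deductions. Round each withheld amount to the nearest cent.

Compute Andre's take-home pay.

SIMPLE IRA contribution: $1522.82 × 0.04 = $60.91
403(b) contribution: $1522.82 × 0.04 = $60.91
Pre-tax total = $60.91 + $60.91 = $121.82
Taxable wages = $1522.82 − $121.82 = $1401.00
Local income tax: $1401.00 × 0.0238 = $33.34
State unemployment insurance (employee share): $1522.82 × 0.006 = $9.14
SDI: $1522.82 × 0.0074 = $11.27
Union dues: $1522.82 × 0.032 = $48.73
Dental insurance premium: $109.09
Total deductions = $60.91 + $60.91 + $33.34 + $9.14 + $11.27 + $48.73 + $109.09 = $333.39
Net pay = $1522.82 − $333.39 = $1189.43

$1189.43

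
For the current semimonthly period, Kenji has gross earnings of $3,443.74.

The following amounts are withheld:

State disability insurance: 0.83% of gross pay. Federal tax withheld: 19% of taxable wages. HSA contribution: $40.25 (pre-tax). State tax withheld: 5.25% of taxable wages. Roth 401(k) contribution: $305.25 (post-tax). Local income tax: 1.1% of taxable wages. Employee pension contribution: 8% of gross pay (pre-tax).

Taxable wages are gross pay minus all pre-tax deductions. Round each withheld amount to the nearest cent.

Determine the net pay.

$2,001.21

Employee pension contribution: $3,443.74 × 0.08 = $275.50
HSA contribution: $40.25
Pre-tax total = $275.50 + $40.25 = $315.75
Taxable wages = $3,443.74 − $315.75 = $3,127.99
Local income tax: $3,127.99 × 0.011 = $34.41
State tax withheld: $3,127.99 × 0.0525 = $164.22
Federal tax withheld: $3,127.99 × 0.19 = $594.32
State disability insurance: $3,443.74 × 0.0083 = $28.58
Roth 401(k) contribution: $305.25
Total deductions = $275.50 + $40.25 + $34.41 + $164.22 + $594.32 + $28.58 + $305.25 = $1,442.53
Net pay = $3,443.74 − $1,442.53 = $2,001.21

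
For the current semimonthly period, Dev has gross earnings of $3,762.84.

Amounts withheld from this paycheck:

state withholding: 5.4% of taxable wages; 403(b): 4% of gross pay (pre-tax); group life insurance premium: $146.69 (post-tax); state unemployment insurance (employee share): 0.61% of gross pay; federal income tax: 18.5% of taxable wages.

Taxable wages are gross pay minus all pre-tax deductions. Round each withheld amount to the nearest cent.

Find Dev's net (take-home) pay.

$2,579.34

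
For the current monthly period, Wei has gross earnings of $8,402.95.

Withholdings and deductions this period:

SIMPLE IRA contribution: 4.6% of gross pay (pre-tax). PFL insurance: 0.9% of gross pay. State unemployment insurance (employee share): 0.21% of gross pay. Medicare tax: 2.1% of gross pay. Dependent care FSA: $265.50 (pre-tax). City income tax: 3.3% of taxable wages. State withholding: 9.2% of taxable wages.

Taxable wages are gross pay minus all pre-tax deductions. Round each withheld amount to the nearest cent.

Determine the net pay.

$6,512.31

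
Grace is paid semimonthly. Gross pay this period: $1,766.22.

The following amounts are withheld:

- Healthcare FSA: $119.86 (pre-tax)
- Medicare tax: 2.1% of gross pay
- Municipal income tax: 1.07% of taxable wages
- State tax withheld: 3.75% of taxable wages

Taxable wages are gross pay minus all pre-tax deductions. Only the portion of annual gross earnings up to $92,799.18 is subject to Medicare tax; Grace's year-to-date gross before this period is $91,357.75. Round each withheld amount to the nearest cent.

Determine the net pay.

Healthcare FSA: $119.86
Taxable wages = $1,766.22 − $119.86 = $1,646.36
Municipal income tax: $1,646.36 × 0.0107 = $17.62
State tax withheld: $1,646.36 × 0.0375 = $61.74
Medicare tax: only $92,799.18 − $91,357.75 = $1,441.43 of this check is subject → $1,441.43 × 0.021 = $30.27
Total deductions = $119.86 + $17.62 + $61.74 + $30.27 = $229.49
Net pay = $1,766.22 − $229.49 = $1,536.73

$1,536.73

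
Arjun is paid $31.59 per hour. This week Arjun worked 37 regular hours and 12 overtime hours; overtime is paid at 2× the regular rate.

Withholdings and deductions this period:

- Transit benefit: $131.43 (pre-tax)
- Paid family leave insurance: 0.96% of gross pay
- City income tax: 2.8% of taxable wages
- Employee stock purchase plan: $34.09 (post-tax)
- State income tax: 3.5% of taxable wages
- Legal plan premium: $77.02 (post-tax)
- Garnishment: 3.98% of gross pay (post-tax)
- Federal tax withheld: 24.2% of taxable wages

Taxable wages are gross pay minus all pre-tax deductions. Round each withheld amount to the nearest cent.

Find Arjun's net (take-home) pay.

$1,041.61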